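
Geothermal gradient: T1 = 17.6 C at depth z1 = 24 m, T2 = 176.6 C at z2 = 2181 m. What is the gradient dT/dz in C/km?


dT = 176.6 - 17.6 = 159.0 C
dz = 2181 - 24 = 2157 m
gradient = dT/dz * 1000 = 159.0/2157 * 1000 = 73.7135 C/km

73.7135


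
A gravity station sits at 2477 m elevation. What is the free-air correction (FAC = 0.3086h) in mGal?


FAC = 0.3086 * h
= 0.3086 * 2477
= 764.4022 mGal

764.4022


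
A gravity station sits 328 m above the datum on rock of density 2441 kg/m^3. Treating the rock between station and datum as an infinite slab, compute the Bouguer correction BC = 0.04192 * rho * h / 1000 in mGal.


BC = 0.04192 * rho * h / 1000
= 0.04192 * 2441 * 328 / 1000
= 33.5632 mGal

33.5632


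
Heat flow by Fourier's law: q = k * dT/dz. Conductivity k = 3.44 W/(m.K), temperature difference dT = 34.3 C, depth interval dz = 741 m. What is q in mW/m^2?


q = k * dT / dz * 1000
= 3.44 * 34.3 / 741 * 1000
= 0.159233 * 1000
= 159.2335 mW/m^2

159.2335


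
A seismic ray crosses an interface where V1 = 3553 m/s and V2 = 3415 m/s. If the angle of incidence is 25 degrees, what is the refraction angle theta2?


sin(theta1) = sin(25 deg) = 0.422618
sin(theta2) = V2/V1 * sin(theta1) = 3415/3553 * 0.422618 = 0.406204
theta2 = arcsin(0.406204) = 23.9666 degrees

23.9666


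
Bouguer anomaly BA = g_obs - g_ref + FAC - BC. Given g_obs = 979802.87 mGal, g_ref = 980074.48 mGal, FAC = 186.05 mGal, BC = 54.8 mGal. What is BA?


BA = g_obs - g_ref + FAC - BC
= 979802.87 - 980074.48 + 186.05 - 54.8
= -140.36 mGal

-140.36


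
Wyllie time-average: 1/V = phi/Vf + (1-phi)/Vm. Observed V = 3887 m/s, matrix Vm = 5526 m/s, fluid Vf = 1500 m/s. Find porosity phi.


1/V - 1/Vm = 1/3887 - 1/5526 = 7.631e-05
1/Vf - 1/Vm = 1/1500 - 1/5526 = 0.0004857
phi = 7.631e-05 / 0.0004857 = 0.1571

0.1571


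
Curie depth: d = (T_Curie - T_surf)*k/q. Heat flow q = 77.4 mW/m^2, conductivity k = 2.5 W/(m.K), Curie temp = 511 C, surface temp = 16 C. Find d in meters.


T_Curie - T_surf = 511 - 16 = 495 C
Convert q to W/m^2: 77.4 mW/m^2 = 0.0774 W/m^2
d = 495 * 2.5 / 0.0774 = 15988.37 m

15988.37


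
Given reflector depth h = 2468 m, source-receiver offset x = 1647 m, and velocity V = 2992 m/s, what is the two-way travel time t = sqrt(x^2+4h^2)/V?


x^2 + 4h^2 = 1647^2 + 4*2468^2 = 2712609 + 24364096 = 27076705
sqrt(27076705) = 5203.5281
t = 5203.5281 / 2992 = 1.7391 s

1.7391


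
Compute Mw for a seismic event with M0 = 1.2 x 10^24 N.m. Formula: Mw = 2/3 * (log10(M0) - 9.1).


log10(M0) = log10(1.2 x 10^24) = 24.0792
Mw = 2/3 * (24.0792 - 9.1)
= 2/3 * 14.9792
= 9.99

9.99


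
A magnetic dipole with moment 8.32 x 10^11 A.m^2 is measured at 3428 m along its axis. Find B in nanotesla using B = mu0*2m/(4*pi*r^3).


m = 8.32 x 10^11 = 832000000000 A.m^2
2m = 1664000000000 A.m^2
r^3 = 3428^3 = 40283058752
B = (4pi*10^-7) * 1664000000000 / (4*pi * 40283058752) * 1e9
= 2091044.070229 / 506211845757.64 * 1e9
= 4130.7687 nT

4130.7687


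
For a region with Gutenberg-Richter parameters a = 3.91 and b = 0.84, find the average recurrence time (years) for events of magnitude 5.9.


log10(N) = 3.91 - 0.84*5.9 = -1.046
N = 10^-1.046 = 0.08995
T = 1/N = 1/0.08995 = 11.1173 years

11.1173


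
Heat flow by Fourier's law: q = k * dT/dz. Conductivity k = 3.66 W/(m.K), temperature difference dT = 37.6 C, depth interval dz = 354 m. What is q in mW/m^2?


q = k * dT / dz * 1000
= 3.66 * 37.6 / 354 * 1000
= 0.388746 * 1000
= 388.7458 mW/m^2

388.7458


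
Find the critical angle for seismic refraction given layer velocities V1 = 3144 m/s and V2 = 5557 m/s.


V1/V2 = 3144/5557 = 0.565773
theta_c = arcsin(0.565773) = 34.456 degrees

34.456


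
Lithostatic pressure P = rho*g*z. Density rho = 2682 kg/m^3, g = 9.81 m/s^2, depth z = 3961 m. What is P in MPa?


P = rho * g * z / 1e6
= 2682 * 9.81 * 3961 / 1e6
= 104215573.62 / 1e6
= 104.2156 MPa

104.2156


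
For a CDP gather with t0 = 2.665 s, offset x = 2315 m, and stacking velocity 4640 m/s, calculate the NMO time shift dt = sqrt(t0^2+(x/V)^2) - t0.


x/Vnmo = 2315/4640 = 0.498922
(x/Vnmo)^2 = 0.248924
t0^2 = 7.102225
sqrt(7.102225 + 0.248924) = 2.7113
dt = 2.7113 - 2.665 = 0.0463

0.0463


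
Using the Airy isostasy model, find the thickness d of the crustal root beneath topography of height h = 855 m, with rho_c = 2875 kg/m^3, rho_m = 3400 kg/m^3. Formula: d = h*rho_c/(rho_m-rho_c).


rho_m - rho_c = 3400 - 2875 = 525
d = 855 * 2875 / 525
= 2458125 / 525
= 4682.14 m

4682.14


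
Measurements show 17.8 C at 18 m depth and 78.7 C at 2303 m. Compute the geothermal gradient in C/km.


dT = 78.7 - 17.8 = 60.9 C
dz = 2303 - 18 = 2285 m
gradient = dT/dz * 1000 = 60.9/2285 * 1000 = 26.6521 C/km

26.6521


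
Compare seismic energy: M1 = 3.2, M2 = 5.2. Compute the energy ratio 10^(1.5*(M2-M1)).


M2 - M1 = 5.2 - 3.2 = 2.0
1.5 * 2.0 = 3.0
ratio = 10^3.0 = 1000.0

1000.0


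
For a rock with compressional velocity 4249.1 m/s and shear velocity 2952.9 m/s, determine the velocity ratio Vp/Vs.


Vp/Vs = 4249.1 / 2952.9
= 1.439

1.439


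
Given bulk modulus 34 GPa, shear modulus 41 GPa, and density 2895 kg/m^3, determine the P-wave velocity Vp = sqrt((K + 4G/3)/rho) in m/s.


First compute the effective modulus:
K + 4G/3 = 34e9 + 4*41e9/3 = 88666666666.67 Pa
Then divide by density:
88666666666.67 / 2895 = 30627518.7104 Pa/(kg/m^3)
Take the square root:
Vp = sqrt(30627518.7104) = 5534.21 m/s

5534.21


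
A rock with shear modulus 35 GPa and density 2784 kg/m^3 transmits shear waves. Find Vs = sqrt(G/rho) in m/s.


Convert G to Pa: G = 35e9 Pa
Compute G/rho = 35e9 / 2784 = 12571839.0805
Vs = sqrt(12571839.0805) = 3545.68 m/s

3545.68


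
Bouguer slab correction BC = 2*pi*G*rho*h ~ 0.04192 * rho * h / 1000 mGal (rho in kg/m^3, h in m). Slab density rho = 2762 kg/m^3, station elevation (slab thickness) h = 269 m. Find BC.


BC = 0.04192 * rho * h / 1000
= 0.04192 * 2762 * 269 / 1000
= 31.1456 mGal

31.1456


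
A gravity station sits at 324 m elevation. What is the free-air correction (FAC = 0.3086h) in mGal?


FAC = 0.3086 * h
= 0.3086 * 324
= 99.9864 mGal

99.9864


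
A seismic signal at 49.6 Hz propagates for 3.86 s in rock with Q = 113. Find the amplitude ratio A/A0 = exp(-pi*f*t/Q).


pi*f*t/Q = pi*49.6*3.86/113 = 5.322803
A/A0 = exp(-5.322803) = 0.004879

0.004879


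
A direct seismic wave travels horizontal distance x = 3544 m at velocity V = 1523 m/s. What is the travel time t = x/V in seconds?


t = x / V
= 3544 / 1523
= 2.327 s

2.327


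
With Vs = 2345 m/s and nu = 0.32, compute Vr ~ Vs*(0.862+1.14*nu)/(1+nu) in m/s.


Numerator factor = 0.862 + 1.14*0.32 = 1.2268
Denominator = 1 + 0.32 = 1.32
Vr = 2345 * 1.2268 / 1.32 = 2179.43 m/s

2179.43


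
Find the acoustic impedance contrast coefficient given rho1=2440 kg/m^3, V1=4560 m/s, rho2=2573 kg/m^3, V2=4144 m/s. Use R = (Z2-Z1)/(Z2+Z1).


Z1 = 2440 * 4560 = 11126400
Z2 = 2573 * 4144 = 10662512
R = (10662512 - 11126400) / (10662512 + 11126400) = -463888 / 21788912 = -0.0213

-0.0213


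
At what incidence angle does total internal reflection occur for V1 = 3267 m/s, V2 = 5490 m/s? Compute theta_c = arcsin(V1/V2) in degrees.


V1/V2 = 3267/5490 = 0.595082
theta_c = arcsin(0.595082) = 36.5185 degrees

36.5185


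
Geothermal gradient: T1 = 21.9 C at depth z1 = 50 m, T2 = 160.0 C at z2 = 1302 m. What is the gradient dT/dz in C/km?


dT = 160.0 - 21.9 = 138.1 C
dz = 1302 - 50 = 1252 m
gradient = dT/dz * 1000 = 138.1/1252 * 1000 = 110.3035 C/km

110.3035


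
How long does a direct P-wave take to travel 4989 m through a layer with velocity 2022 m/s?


t = x / V
= 4989 / 2022
= 2.4674 s

2.4674


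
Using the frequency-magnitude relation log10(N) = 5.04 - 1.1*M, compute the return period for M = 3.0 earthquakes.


log10(N) = 5.04 - 1.1*3.0 = 1.74
N = 10^1.74 = 54.954087
T = 1/N = 1/54.954087 = 0.0182 years

0.0182


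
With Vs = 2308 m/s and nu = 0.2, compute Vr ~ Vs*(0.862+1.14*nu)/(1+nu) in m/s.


Numerator factor = 0.862 + 1.14*0.2 = 1.09
Denominator = 1 + 0.2 = 1.2
Vr = 2308 * 1.09 / 1.2 = 2096.43 m/s

2096.43


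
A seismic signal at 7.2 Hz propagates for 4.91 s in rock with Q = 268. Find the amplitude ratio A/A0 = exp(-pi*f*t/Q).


pi*f*t/Q = pi*7.2*4.91/268 = 0.414409
A/A0 = exp(-0.414409) = 0.660731

0.660731


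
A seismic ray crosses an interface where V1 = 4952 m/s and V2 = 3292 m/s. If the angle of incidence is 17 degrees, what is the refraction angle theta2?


sin(theta1) = sin(17 deg) = 0.292372
sin(theta2) = V2/V1 * sin(theta1) = 3292/4952 * 0.292372 = 0.194363
theta2 = arcsin(0.194363) = 11.2075 degrees

11.2075


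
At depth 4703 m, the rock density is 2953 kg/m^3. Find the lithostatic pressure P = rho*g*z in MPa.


P = rho * g * z / 1e6
= 2953 * 9.81 * 4703 / 1e6
= 136240877.79 / 1e6
= 136.2409 MPa

136.2409


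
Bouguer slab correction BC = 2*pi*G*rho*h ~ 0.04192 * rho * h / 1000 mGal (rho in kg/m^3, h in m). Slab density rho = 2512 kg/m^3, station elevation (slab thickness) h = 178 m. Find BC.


BC = 0.04192 * rho * h / 1000
= 0.04192 * 2512 * 178 / 1000
= 18.7439 mGal

18.7439


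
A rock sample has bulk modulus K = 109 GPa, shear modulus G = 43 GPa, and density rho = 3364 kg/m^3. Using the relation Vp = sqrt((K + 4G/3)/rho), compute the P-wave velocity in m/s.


First compute the effective modulus:
K + 4G/3 = 109e9 + 4*43e9/3 = 166333333333.33 Pa
Then divide by density:
166333333333.33 / 3364 = 49445105.0337 Pa/(kg/m^3)
Take the square root:
Vp = sqrt(49445105.0337) = 7031.72 m/s

7031.72


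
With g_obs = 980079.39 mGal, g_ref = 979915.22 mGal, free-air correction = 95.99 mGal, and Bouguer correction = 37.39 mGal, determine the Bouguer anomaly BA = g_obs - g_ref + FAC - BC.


BA = g_obs - g_ref + FAC - BC
= 980079.39 - 979915.22 + 95.99 - 37.39
= 222.77 mGal

222.77


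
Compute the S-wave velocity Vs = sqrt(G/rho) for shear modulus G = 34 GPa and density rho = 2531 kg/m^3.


Convert G to Pa: G = 34e9 Pa
Compute G/rho = 34e9 / 2531 = 13433425.5235
Vs = sqrt(13433425.5235) = 3665.16 m/s

3665.16


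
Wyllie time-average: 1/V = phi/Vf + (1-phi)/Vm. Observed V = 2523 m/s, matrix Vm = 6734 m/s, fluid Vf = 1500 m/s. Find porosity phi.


1/V - 1/Vm = 1/2523 - 1/6734 = 0.00024785
1/Vf - 1/Vm = 1/1500 - 1/6734 = 0.00051817
phi = 0.00024785 / 0.00051817 = 0.4783

0.4783


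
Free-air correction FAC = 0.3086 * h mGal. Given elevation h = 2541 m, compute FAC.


FAC = 0.3086 * h
= 0.3086 * 2541
= 784.1526 mGal

784.1526


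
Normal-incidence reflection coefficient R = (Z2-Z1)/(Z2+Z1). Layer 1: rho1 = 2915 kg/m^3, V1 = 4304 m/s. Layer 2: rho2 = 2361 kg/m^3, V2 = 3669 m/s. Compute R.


Z1 = 2915 * 4304 = 12546160
Z2 = 2361 * 3669 = 8662509
R = (8662509 - 12546160) / (8662509 + 12546160) = -3883651 / 21208669 = -0.1831

-0.1831


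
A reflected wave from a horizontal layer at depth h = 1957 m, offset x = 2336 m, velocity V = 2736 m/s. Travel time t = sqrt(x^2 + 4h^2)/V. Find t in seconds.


x^2 + 4h^2 = 2336^2 + 4*1957^2 = 5456896 + 15319396 = 20776292
sqrt(20776292) = 4558.1018
t = 4558.1018 / 2736 = 1.666 s

1.666


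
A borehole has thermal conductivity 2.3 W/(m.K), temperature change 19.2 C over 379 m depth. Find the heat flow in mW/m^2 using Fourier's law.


q = k * dT / dz * 1000
= 2.3 * 19.2 / 379 * 1000
= 0.116517 * 1000
= 116.5172 mW/m^2

116.5172


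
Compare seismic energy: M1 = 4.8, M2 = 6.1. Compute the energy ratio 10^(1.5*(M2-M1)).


M2 - M1 = 6.1 - 4.8 = 1.3
1.5 * 1.3 = 1.95
ratio = 10^1.95 = 89.13

89.13


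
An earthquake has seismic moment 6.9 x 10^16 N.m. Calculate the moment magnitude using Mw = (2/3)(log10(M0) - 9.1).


log10(M0) = log10(6.9 x 10^16) = 16.8388
Mw = 2/3 * (16.8388 - 9.1)
= 2/3 * 7.7388
= 5.16

5.16


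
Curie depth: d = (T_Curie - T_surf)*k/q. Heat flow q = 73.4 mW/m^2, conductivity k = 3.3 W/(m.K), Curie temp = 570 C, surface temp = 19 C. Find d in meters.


T_Curie - T_surf = 570 - 19 = 551 C
Convert q to W/m^2: 73.4 mW/m^2 = 0.0734 W/m^2
d = 551 * 3.3 / 0.0734 = 24772.48 m

24772.48


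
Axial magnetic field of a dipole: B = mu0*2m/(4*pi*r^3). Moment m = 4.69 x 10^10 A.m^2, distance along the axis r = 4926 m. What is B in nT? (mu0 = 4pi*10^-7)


m = 4.69 x 10^10 = 46900000000 A.m^2
2m = 93800000000 A.m^2
r^3 = 4926^3 = 119531734776
B = (4pi*10^-7) * 93800000000 / (4*pi * 119531734776) * 1e9
= 117872.556363 / 1502080079372.5 * 1e9
= 78.4729 nT

78.4729


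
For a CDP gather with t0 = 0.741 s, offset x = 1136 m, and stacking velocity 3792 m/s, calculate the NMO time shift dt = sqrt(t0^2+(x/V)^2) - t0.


x/Vnmo = 1136/3792 = 0.299578
(x/Vnmo)^2 = 0.089747
t0^2 = 0.549081
sqrt(0.549081 + 0.089747) = 0.799267
dt = 0.799267 - 0.741 = 0.058267

0.058267


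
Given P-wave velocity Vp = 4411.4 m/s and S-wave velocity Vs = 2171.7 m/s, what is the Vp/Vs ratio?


Vp/Vs = 4411.4 / 2171.7
= 2.0313

2.0313


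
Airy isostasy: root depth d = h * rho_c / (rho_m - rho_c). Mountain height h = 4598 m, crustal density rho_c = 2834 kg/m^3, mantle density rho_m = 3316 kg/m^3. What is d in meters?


rho_m - rho_c = 3316 - 2834 = 482
d = 4598 * 2834 / 482
= 13030732 / 482
= 27034.71 m

27034.71


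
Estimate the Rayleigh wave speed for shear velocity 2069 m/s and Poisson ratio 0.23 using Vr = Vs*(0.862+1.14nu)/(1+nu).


Numerator factor = 0.862 + 1.14*0.23 = 1.1242
Denominator = 1 + 0.23 = 1.23
Vr = 2069 * 1.1242 / 1.23 = 1891.03 m/s

1891.03


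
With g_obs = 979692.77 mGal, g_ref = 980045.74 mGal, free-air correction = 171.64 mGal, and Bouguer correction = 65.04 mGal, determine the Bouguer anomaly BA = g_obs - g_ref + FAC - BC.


BA = g_obs - g_ref + FAC - BC
= 979692.77 - 980045.74 + 171.64 - 65.04
= -246.37 mGal

-246.37


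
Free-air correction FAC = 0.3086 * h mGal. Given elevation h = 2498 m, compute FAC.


FAC = 0.3086 * h
= 0.3086 * 2498
= 770.8828 mGal

770.8828


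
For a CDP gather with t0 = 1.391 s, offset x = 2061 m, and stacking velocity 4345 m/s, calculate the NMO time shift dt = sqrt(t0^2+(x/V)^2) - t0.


x/Vnmo = 2061/4345 = 0.474338
(x/Vnmo)^2 = 0.224997
t0^2 = 1.934881
sqrt(1.934881 + 0.224997) = 1.469652
dt = 1.469652 - 1.391 = 0.078652

0.078652


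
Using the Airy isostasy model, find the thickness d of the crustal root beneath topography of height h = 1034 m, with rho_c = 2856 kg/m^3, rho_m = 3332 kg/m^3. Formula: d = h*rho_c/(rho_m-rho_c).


rho_m - rho_c = 3332 - 2856 = 476
d = 1034 * 2856 / 476
= 2953104 / 476
= 6204.0 m

6204.0


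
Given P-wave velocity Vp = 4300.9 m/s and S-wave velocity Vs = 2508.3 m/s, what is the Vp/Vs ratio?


Vp/Vs = 4300.9 / 2508.3
= 1.7147

1.7147


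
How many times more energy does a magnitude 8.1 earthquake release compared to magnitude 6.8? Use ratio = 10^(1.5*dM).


M2 - M1 = 8.1 - 6.8 = 1.3
1.5 * 1.3 = 1.95
ratio = 10^1.95 = 89.13

89.13


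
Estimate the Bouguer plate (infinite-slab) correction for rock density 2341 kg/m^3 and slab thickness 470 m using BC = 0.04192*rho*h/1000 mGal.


BC = 0.04192 * rho * h / 1000
= 0.04192 * 2341 * 470 / 1000
= 46.1233 mGal

46.1233


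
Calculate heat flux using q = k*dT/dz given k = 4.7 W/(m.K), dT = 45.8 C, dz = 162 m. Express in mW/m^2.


q = k * dT / dz * 1000
= 4.7 * 45.8 / 162 * 1000
= 1.328765 * 1000
= 1328.7654 mW/m^2

1328.7654


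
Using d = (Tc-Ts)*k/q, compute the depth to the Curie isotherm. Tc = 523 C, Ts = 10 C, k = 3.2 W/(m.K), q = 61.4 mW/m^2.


T_Curie - T_surf = 523 - 10 = 513 C
Convert q to W/m^2: 61.4 mW/m^2 = 0.0614 W/m^2
d = 513 * 3.2 / 0.0614 = 26736.16 m

26736.16


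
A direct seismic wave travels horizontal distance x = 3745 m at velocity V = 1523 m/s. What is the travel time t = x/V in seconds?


t = x / V
= 3745 / 1523
= 2.459 s

2.459


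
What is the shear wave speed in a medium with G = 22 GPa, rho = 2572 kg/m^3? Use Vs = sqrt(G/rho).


Convert G to Pa: G = 22e9 Pa
Compute G/rho = 22e9 / 2572 = 8553654.7434
Vs = sqrt(8553654.7434) = 2924.66 m/s

2924.66


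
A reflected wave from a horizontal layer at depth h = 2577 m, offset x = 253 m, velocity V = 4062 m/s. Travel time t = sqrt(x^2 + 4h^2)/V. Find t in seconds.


x^2 + 4h^2 = 253^2 + 4*2577^2 = 64009 + 26563716 = 26627725
sqrt(26627725) = 5160.2059
t = 5160.2059 / 4062 = 1.2704 s

1.2704


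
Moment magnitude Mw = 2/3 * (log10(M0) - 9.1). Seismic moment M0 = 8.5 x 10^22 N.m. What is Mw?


log10(M0) = log10(8.5 x 10^22) = 22.9294
Mw = 2/3 * (22.9294 - 9.1)
= 2/3 * 13.8294
= 9.22

9.22


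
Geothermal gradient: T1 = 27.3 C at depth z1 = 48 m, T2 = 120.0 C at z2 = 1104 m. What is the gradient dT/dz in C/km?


dT = 120.0 - 27.3 = 92.7 C
dz = 1104 - 48 = 1056 m
gradient = dT/dz * 1000 = 92.7/1056 * 1000 = 87.7841 C/km

87.7841


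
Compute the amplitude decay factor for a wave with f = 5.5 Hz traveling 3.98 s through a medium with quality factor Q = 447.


pi*f*t/Q = pi*5.5*3.98/447 = 0.153847
A/A0 = exp(-0.153847) = 0.857403

0.857403


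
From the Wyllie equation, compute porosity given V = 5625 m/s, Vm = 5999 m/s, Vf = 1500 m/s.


1/V - 1/Vm = 1/5625 - 1/5999 = 1.108e-05
1/Vf - 1/Vm = 1/1500 - 1/5999 = 0.00049997
phi = 1.108e-05 / 0.00049997 = 0.0222

0.0222


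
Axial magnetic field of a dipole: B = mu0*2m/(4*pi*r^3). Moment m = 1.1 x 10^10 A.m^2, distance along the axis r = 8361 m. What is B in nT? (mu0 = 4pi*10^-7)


m = 1.1 x 10^10 = 11000000000 A.m^2
2m = 22000000000 A.m^2
r^3 = 8361^3 = 584486749881
B = (4pi*10^-7) * 22000000000 / (4*pi * 584486749881) * 1e9
= 27646.015352 / 7344877118186.9 * 1e9
= 3.764 nT

3.764


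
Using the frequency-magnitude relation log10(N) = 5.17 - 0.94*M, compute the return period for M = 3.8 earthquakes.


log10(N) = 5.17 - 0.94*3.8 = 1.598
N = 10^1.598 = 39.627803
T = 1/N = 1/39.627803 = 0.0252 years

0.0252


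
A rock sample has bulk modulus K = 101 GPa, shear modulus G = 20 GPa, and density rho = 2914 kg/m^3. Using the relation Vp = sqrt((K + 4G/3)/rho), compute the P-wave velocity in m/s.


First compute the effective modulus:
K + 4G/3 = 101e9 + 4*20e9/3 = 127666666666.67 Pa
Then divide by density:
127666666666.67 / 2914 = 43811484.7861 Pa/(kg/m^3)
Take the square root:
Vp = sqrt(43811484.7861) = 6619.02 m/s

6619.02


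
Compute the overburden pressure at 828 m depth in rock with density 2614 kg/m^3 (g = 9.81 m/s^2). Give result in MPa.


P = rho * g * z / 1e6
= 2614 * 9.81 * 828 / 1e6
= 21232685.52 / 1e6
= 21.2327 MPa

21.2327


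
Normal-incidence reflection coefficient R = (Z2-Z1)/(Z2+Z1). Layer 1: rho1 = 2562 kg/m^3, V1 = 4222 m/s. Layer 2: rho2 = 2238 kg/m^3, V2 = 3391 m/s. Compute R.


Z1 = 2562 * 4222 = 10816764
Z2 = 2238 * 3391 = 7589058
R = (7589058 - 10816764) / (7589058 + 10816764) = -3227706 / 18405822 = -0.1754

-0.1754


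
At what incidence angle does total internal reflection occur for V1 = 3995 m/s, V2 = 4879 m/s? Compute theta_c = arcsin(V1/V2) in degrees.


V1/V2 = 3995/4879 = 0.818815
theta_c = arcsin(0.818815) = 54.9664 degrees

54.9664


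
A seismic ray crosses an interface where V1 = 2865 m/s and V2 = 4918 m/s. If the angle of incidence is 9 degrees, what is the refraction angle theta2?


sin(theta1) = sin(9 deg) = 0.156434
sin(theta2) = V2/V1 * sin(theta1) = 4918/2865 * 0.156434 = 0.268532
theta2 = arcsin(0.268532) = 15.5769 degrees

15.5769


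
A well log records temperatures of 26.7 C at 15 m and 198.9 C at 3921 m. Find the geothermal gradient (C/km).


dT = 198.9 - 26.7 = 172.2 C
dz = 3921 - 15 = 3906 m
gradient = dT/dz * 1000 = 172.2/3906 * 1000 = 44.086 C/km

44.086


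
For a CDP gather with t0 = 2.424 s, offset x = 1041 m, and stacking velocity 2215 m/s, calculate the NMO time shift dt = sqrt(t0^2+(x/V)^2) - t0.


x/Vnmo = 1041/2215 = 0.469977
(x/Vnmo)^2 = 0.220879
t0^2 = 5.875776
sqrt(5.875776 + 0.220879) = 2.46914
dt = 2.46914 - 2.424 = 0.04514

0.04514


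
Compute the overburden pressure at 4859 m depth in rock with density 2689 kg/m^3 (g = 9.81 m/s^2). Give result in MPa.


P = rho * g * z / 1e6
= 2689 * 9.81 * 4859 / 1e6
= 128175998.31 / 1e6
= 128.176 MPa

128.176


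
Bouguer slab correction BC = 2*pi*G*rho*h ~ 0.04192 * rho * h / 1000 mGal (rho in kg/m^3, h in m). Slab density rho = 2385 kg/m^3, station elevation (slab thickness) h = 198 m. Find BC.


BC = 0.04192 * rho * h / 1000
= 0.04192 * 2385 * 198 / 1000
= 19.7959 mGal

19.7959


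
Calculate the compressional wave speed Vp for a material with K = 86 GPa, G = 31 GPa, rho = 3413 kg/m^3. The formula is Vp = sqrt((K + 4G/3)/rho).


First compute the effective modulus:
K + 4G/3 = 86e9 + 4*31e9/3 = 127333333333.33 Pa
Then divide by density:
127333333333.33 / 3413 = 37308330.8917 Pa/(kg/m^3)
Take the square root:
Vp = sqrt(37308330.8917) = 6108.05 m/s

6108.05


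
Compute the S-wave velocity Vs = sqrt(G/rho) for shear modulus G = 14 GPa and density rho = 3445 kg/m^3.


Convert G to Pa: G = 14e9 Pa
Compute G/rho = 14e9 / 3445 = 4063860.6676
Vs = sqrt(4063860.6676) = 2015.9 m/s

2015.9


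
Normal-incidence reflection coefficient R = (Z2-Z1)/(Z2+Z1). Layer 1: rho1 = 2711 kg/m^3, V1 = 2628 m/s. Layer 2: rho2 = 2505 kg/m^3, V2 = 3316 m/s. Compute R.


Z1 = 2711 * 2628 = 7124508
Z2 = 2505 * 3316 = 8306580
R = (8306580 - 7124508) / (8306580 + 7124508) = 1182072 / 15431088 = 0.0766

0.0766


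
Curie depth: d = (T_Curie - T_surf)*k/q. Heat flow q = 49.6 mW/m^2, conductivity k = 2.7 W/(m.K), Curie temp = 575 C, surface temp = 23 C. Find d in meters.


T_Curie - T_surf = 575 - 23 = 552 C
Convert q to W/m^2: 49.6 mW/m^2 = 0.0496 W/m^2
d = 552 * 2.7 / 0.0496 = 30048.39 m

30048.39


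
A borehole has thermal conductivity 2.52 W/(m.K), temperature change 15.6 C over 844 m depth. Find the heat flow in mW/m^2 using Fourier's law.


q = k * dT / dz * 1000
= 2.52 * 15.6 / 844 * 1000
= 0.046578 * 1000
= 46.5782 mW/m^2

46.5782


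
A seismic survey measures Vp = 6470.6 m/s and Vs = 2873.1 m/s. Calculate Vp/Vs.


Vp/Vs = 6470.6 / 2873.1
= 2.2521

2.2521


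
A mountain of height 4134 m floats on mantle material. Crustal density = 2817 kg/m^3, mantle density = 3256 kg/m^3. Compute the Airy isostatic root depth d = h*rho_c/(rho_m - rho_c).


rho_m - rho_c = 3256 - 2817 = 439
d = 4134 * 2817 / 439
= 11645478 / 439
= 26527.28 m

26527.28


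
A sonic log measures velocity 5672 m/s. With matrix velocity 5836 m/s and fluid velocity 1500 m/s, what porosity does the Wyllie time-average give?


1/V - 1/Vm = 1/5672 - 1/5836 = 4.95e-06
1/Vf - 1/Vm = 1/1500 - 1/5836 = 0.00049532
phi = 4.95e-06 / 0.00049532 = 0.01

0.01


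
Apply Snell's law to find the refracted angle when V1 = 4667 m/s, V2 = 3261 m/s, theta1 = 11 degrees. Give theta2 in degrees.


sin(theta1) = sin(11 deg) = 0.190809
sin(theta2) = V2/V1 * sin(theta1) = 3261/4667 * 0.190809 = 0.133325
theta2 = arcsin(0.133325) = 7.6618 degrees

7.6618


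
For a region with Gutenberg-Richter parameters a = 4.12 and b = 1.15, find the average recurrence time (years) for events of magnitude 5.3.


log10(N) = 4.12 - 1.15*5.3 = -1.975
N = 10^-1.975 = 0.010593
T = 1/N = 1/0.010593 = 94.4061 years

94.4061


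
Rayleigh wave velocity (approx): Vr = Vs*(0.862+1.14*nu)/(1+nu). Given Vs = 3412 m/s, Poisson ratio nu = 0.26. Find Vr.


Numerator factor = 0.862 + 1.14*0.26 = 1.1584
Denominator = 1 + 0.26 = 1.26
Vr = 3412 * 1.1584 / 1.26 = 3136.87 m/s

3136.87


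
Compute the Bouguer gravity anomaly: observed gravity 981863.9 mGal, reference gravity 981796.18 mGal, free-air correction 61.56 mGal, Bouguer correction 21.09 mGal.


BA = g_obs - g_ref + FAC - BC
= 981863.9 - 981796.18 + 61.56 - 21.09
= 108.19 mGal

108.19


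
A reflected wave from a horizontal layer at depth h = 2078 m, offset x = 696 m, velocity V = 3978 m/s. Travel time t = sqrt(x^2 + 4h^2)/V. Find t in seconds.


x^2 + 4h^2 = 696^2 + 4*2078^2 = 484416 + 17272336 = 17756752
sqrt(17756752) = 4213.8761
t = 4213.8761 / 3978 = 1.0593 s

1.0593


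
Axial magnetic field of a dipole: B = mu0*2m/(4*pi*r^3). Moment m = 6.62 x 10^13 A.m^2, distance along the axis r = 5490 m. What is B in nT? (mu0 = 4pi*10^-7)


m = 6.62 x 10^13 = 66200000000000 A.m^2
2m = 132400000000000 A.m^2
r^3 = 5490^3 = 165469149000
B = (4pi*10^-7) * 132400000000000 / (4*pi * 165469149000) * 1e9
= 166378746.934115 / 2079346651576.62 * 1e9
= 80014.9157 nT

80014.9157


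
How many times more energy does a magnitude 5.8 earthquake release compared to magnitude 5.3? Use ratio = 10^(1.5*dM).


M2 - M1 = 5.8 - 5.3 = 0.5
1.5 * 0.5 = 0.75
ratio = 10^0.75 = 5.62

5.62


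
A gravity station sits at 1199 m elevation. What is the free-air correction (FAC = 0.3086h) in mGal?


FAC = 0.3086 * h
= 0.3086 * 1199
= 370.0114 mGal

370.0114


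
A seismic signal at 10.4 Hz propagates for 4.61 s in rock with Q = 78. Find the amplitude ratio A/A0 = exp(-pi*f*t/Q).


pi*f*t/Q = pi*10.4*4.61/78 = 1.931032
A/A0 = exp(-1.931032) = 0.144998

0.144998


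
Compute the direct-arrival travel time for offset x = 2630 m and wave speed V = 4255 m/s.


t = x / V
= 2630 / 4255
= 0.6181 s

0.6181


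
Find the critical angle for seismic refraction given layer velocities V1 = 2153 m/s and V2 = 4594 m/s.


V1/V2 = 2153/4594 = 0.468655
theta_c = arcsin(0.468655) = 27.947 degrees

27.947


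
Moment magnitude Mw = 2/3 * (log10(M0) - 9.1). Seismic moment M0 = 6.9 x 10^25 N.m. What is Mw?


log10(M0) = log10(6.9 x 10^25) = 25.8388
Mw = 2/3 * (25.8388 - 9.1)
= 2/3 * 16.7388
= 11.16

11.16


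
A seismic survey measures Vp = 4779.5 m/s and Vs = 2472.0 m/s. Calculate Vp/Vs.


Vp/Vs = 4779.5 / 2472.0
= 1.9335

1.9335


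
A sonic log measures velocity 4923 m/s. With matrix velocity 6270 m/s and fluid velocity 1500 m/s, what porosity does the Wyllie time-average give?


1/V - 1/Vm = 1/4923 - 1/6270 = 4.364e-05
1/Vf - 1/Vm = 1/1500 - 1/6270 = 0.00050718
phi = 4.364e-05 / 0.00050718 = 0.086

0.086


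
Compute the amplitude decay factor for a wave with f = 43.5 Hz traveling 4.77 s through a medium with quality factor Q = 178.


pi*f*t/Q = pi*43.5*4.77/178 = 3.662162
A/A0 = exp(-3.662162) = 0.025677

0.025677


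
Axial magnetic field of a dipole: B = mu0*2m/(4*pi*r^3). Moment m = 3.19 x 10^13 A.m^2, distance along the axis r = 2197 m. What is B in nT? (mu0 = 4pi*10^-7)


m = 3.19 x 10^13 = 31900000000000 A.m^2
2m = 63800000000000 A.m^2
r^3 = 2197^3 = 10604499373
B = (4pi*10^-7) * 63800000000000 / (4*pi * 10604499373) * 1e9
= 80173444.519612 / 133260069300.86 * 1e9
= 601631.4185 nT

601631.4185


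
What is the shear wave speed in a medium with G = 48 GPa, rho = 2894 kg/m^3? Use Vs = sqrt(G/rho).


Convert G to Pa: G = 48e9 Pa
Compute G/rho = 48e9 / 2894 = 16586040.0829
Vs = sqrt(16586040.0829) = 4072.6 m/s

4072.6


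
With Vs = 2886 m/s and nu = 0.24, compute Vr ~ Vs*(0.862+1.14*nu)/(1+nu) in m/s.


Numerator factor = 0.862 + 1.14*0.24 = 1.1356
Denominator = 1 + 0.24 = 1.24
Vr = 2886 * 1.1356 / 1.24 = 2643.02 m/s

2643.02


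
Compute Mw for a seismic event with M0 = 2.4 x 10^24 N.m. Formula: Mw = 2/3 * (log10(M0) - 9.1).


log10(M0) = log10(2.4 x 10^24) = 24.3802
Mw = 2/3 * (24.3802 - 9.1)
= 2/3 * 15.2802
= 10.19

10.19


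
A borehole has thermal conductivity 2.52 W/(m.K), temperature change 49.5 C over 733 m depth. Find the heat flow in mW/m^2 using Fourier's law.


q = k * dT / dz * 1000
= 2.52 * 49.5 / 733 * 1000
= 0.170177 * 1000
= 170.1774 mW/m^2

170.1774


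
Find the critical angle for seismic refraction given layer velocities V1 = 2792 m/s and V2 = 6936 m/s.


V1/V2 = 2792/6936 = 0.402537
theta_c = arcsin(0.402537) = 23.7369 degrees

23.7369


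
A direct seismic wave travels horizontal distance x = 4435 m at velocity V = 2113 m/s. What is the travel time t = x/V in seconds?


t = x / V
= 4435 / 2113
= 2.0989 s

2.0989


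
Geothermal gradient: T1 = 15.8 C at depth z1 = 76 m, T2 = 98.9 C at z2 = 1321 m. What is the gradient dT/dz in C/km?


dT = 98.9 - 15.8 = 83.1 C
dz = 1321 - 76 = 1245 m
gradient = dT/dz * 1000 = 83.1/1245 * 1000 = 66.747 C/km

66.747


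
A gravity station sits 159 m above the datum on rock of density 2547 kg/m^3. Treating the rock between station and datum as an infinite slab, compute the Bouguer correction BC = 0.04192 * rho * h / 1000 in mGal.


BC = 0.04192 * rho * h / 1000
= 0.04192 * 2547 * 159 / 1000
= 16.9765 mGal

16.9765


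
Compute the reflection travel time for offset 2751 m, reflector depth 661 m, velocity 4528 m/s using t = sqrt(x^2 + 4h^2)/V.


x^2 + 4h^2 = 2751^2 + 4*661^2 = 7568001 + 1747684 = 9315685
sqrt(9315685) = 3052.1607
t = 3052.1607 / 4528 = 0.6741 s

0.6741


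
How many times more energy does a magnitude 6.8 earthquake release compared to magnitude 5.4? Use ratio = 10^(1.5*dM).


M2 - M1 = 6.8 - 5.4 = 1.4
1.5 * 1.4 = 2.1
ratio = 10^2.1 = 125.89

125.89


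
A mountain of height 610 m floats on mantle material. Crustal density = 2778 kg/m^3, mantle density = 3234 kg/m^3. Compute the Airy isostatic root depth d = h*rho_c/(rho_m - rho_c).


rho_m - rho_c = 3234 - 2778 = 456
d = 610 * 2778 / 456
= 1694580 / 456
= 3716.18 m

3716.18


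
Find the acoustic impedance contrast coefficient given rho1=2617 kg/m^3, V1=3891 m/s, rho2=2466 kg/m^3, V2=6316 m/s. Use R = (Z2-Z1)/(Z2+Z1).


Z1 = 2617 * 3891 = 10182747
Z2 = 2466 * 6316 = 15575256
R = (15575256 - 10182747) / (15575256 + 10182747) = 5392509 / 25758003 = 0.2094

0.2094


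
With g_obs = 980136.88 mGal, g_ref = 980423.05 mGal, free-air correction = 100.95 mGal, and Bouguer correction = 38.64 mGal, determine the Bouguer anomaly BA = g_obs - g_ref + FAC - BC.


BA = g_obs - g_ref + FAC - BC
= 980136.88 - 980423.05 + 100.95 - 38.64
= -223.86 mGal

-223.86


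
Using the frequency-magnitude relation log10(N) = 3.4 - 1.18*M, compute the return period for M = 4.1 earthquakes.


log10(N) = 3.4 - 1.18*4.1 = -1.438
N = 10^-1.438 = 0.036475
T = 1/N = 1/0.036475 = 27.4157 years

27.4157


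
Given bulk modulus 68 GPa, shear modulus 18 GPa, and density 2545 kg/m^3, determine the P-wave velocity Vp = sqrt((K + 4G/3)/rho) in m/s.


First compute the effective modulus:
K + 4G/3 = 68e9 + 4*18e9/3 = 92000000000.0 Pa
Then divide by density:
92000000000.0 / 2545 = 36149312.3772 Pa/(kg/m^3)
Take the square root:
Vp = sqrt(36149312.3772) = 6012.43 m/s

6012.43


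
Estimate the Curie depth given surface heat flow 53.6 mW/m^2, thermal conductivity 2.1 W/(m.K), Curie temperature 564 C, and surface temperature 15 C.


T_Curie - T_surf = 564 - 15 = 549 C
Convert q to W/m^2: 53.6 mW/m^2 = 0.0536 W/m^2
d = 549 * 2.1 / 0.0536 = 21509.33 m

21509.33


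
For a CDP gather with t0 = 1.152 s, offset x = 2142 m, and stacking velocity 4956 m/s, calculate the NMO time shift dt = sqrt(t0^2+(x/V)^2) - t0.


x/Vnmo = 2142/4956 = 0.432203
(x/Vnmo)^2 = 0.1868
t0^2 = 1.327104
sqrt(1.327104 + 0.1868) = 1.230408
dt = 1.230408 - 1.152 = 0.078408

0.078408


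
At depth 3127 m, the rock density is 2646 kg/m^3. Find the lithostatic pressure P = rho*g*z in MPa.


P = rho * g * z / 1e6
= 2646 * 9.81 * 3127 / 1e6
= 81168352.02 / 1e6
= 81.1684 MPa

81.1684


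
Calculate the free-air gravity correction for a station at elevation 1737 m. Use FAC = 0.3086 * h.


FAC = 0.3086 * h
= 0.3086 * 1737
= 536.0382 mGal

536.0382


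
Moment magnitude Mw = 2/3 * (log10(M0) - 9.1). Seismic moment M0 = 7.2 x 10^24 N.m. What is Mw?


log10(M0) = log10(7.2 x 10^24) = 24.8573
Mw = 2/3 * (24.8573 - 9.1)
= 2/3 * 15.7573
= 10.5

10.5


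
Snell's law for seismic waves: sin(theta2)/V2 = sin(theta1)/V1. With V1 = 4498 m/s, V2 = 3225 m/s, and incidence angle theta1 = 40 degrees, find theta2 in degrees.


sin(theta1) = sin(40 deg) = 0.642788
sin(theta2) = V2/V1 * sin(theta1) = 3225/4498 * 0.642788 = 0.460869
theta2 = arcsin(0.460869) = 27.4432 degrees

27.4432


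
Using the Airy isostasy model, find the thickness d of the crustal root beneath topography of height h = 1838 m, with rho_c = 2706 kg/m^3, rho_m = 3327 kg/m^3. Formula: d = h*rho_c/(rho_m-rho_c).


rho_m - rho_c = 3327 - 2706 = 621
d = 1838 * 2706 / 621
= 4973628 / 621
= 8009.06 m

8009.06


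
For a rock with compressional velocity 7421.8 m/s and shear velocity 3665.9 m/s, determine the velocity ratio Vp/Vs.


Vp/Vs = 7421.8 / 3665.9
= 2.0246

2.0246


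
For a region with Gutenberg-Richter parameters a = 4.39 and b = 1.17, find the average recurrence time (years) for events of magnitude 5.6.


log10(N) = 4.39 - 1.17*5.6 = -2.162
N = 10^-2.162 = 0.006887
T = 1/N = 1/0.006887 = 145.2112 years

145.2112


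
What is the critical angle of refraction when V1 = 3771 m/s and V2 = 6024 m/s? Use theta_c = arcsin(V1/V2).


V1/V2 = 3771/6024 = 0.625996
theta_c = arcsin(0.625996) = 38.7553 degrees

38.7553


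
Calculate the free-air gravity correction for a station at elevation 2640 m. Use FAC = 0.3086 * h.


FAC = 0.3086 * h
= 0.3086 * 2640
= 814.704 mGal

814.704


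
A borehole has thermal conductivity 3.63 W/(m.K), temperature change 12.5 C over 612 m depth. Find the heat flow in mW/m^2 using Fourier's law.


q = k * dT / dz * 1000
= 3.63 * 12.5 / 612 * 1000
= 0.074142 * 1000
= 74.1422 mW/m^2

74.1422


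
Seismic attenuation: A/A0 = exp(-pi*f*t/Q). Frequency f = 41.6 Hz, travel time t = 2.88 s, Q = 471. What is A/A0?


pi*f*t/Q = pi*41.6*2.88/471 = 0.799125
A/A0 = exp(-0.799125) = 0.449722

0.449722


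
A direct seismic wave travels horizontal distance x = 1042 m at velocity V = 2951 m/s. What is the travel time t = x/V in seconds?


t = x / V
= 1042 / 2951
= 0.3531 s

0.3531


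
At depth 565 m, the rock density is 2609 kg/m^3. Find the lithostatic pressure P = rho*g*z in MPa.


P = rho * g * z / 1e6
= 2609 * 9.81 * 565 / 1e6
= 14460773.85 / 1e6
= 14.4608 MPa

14.4608


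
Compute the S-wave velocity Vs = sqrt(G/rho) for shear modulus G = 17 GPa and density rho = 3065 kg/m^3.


Convert G to Pa: G = 17e9 Pa
Compute G/rho = 17e9 / 3065 = 5546492.6591
Vs = sqrt(5546492.6591) = 2355.1 m/s

2355.1


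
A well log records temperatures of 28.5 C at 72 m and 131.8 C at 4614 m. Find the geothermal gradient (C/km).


dT = 131.8 - 28.5 = 103.3 C
dz = 4614 - 72 = 4542 m
gradient = dT/dz * 1000 = 103.3/4542 * 1000 = 22.7433 C/km

22.7433


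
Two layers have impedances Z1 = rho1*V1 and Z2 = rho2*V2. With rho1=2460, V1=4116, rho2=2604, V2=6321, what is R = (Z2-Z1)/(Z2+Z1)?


Z1 = 2460 * 4116 = 10125360
Z2 = 2604 * 6321 = 16459884
R = (16459884 - 10125360) / (16459884 + 10125360) = 6334524 / 26585244 = 0.2383

0.2383


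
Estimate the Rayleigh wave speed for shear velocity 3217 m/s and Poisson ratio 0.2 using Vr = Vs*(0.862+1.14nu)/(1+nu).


Numerator factor = 0.862 + 1.14*0.2 = 1.09
Denominator = 1 + 0.2 = 1.2
Vr = 3217 * 1.09 / 1.2 = 2922.11 m/s

2922.11


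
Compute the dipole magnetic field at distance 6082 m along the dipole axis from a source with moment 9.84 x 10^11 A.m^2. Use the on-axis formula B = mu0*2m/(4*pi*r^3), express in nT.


m = 9.84 x 10^11 = 984000000000 A.m^2
2m = 1968000000000 A.m^2
r^3 = 6082^3 = 224977583368
B = (4pi*10^-7) * 1968000000000 / (4*pi * 224977583368) * 1e9
= 2473061.736906 / 2827151692525.18 * 1e9
= 874.7538 nT

874.7538


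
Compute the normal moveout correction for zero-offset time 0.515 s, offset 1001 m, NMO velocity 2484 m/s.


x/Vnmo = 1001/2484 = 0.402979
(x/Vnmo)^2 = 0.162392
t0^2 = 0.265225
sqrt(0.265225 + 0.162392) = 0.653924
dt = 0.653924 - 0.515 = 0.138924

0.138924


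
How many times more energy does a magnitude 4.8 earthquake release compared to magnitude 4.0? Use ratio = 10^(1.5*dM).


M2 - M1 = 4.8 - 4.0 = 0.8
1.5 * 0.8 = 1.2
ratio = 10^1.2 = 15.85

15.85


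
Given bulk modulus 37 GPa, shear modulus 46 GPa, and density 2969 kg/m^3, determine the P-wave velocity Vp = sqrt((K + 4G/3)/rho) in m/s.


First compute the effective modulus:
K + 4G/3 = 37e9 + 4*46e9/3 = 98333333333.33 Pa
Then divide by density:
98333333333.33 / 2969 = 33120017.9634 Pa/(kg/m^3)
Take the square root:
Vp = sqrt(33120017.9634) = 5755.0 m/s

5755.0


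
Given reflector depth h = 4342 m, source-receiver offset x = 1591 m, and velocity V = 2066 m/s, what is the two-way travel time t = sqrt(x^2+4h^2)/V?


x^2 + 4h^2 = 1591^2 + 4*4342^2 = 2531281 + 75411856 = 77943137
sqrt(77943137) = 8828.541
t = 8828.541 / 2066 = 4.2733 s

4.2733


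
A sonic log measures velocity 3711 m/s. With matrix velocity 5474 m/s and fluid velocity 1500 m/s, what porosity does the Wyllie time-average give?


1/V - 1/Vm = 1/3711 - 1/5474 = 8.679e-05
1/Vf - 1/Vm = 1/1500 - 1/5474 = 0.00048398
phi = 8.679e-05 / 0.00048398 = 0.1793

0.1793


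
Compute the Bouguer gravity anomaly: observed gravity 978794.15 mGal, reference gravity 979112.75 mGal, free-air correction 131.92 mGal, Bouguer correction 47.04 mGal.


BA = g_obs - g_ref + FAC - BC
= 978794.15 - 979112.75 + 131.92 - 47.04
= -233.72 mGal

-233.72


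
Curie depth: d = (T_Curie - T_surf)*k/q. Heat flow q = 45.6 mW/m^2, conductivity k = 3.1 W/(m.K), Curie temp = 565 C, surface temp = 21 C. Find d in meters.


T_Curie - T_surf = 565 - 21 = 544 C
Convert q to W/m^2: 45.6 mW/m^2 = 0.0456 W/m^2
d = 544 * 3.1 / 0.0456 = 36982.46 m

36982.46


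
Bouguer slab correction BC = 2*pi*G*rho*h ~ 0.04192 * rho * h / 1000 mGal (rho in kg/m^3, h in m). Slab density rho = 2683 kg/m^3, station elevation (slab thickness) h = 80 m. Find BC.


BC = 0.04192 * rho * h / 1000
= 0.04192 * 2683 * 80 / 1000
= 8.9977 mGal

8.9977


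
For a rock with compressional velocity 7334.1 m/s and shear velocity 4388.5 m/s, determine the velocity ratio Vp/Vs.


Vp/Vs = 7334.1 / 4388.5
= 1.6712

1.6712


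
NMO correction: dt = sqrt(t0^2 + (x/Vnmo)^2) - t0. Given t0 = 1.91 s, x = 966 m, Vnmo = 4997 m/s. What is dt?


x/Vnmo = 966/4997 = 0.193316
(x/Vnmo)^2 = 0.037371
t0^2 = 3.6481
sqrt(3.6481 + 0.037371) = 1.919758
dt = 1.919758 - 1.91 = 0.009758

0.009758


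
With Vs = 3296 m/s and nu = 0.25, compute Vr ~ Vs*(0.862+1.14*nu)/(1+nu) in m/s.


Numerator factor = 0.862 + 1.14*0.25 = 1.147
Denominator = 1 + 0.25 = 1.25
Vr = 3296 * 1.147 / 1.25 = 3024.41 m/s

3024.41


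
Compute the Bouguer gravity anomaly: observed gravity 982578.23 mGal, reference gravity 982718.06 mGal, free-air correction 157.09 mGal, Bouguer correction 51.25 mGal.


BA = g_obs - g_ref + FAC - BC
= 982578.23 - 982718.06 + 157.09 - 51.25
= -33.99 mGal

-33.99


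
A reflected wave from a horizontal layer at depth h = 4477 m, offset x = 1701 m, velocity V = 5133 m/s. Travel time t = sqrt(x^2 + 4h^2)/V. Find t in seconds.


x^2 + 4h^2 = 1701^2 + 4*4477^2 = 2893401 + 80174116 = 83067517
sqrt(83067517) = 9114.1383
t = 9114.1383 / 5133 = 1.7756 s

1.7756


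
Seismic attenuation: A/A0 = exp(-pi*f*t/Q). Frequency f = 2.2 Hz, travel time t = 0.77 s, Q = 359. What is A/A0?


pi*f*t/Q = pi*2.2*0.77/359 = 0.014824
A/A0 = exp(-0.014824) = 0.985285

0.985285


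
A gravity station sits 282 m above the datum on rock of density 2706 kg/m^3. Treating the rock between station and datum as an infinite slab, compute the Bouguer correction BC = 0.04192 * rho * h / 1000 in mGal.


BC = 0.04192 * rho * h / 1000
= 0.04192 * 2706 * 282 / 1000
= 31.9888 mGal

31.9888


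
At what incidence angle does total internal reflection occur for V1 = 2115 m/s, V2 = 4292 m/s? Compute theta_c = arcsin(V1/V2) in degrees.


V1/V2 = 2115/4292 = 0.492777
theta_c = arcsin(0.492777) = 29.5233 degrees

29.5233


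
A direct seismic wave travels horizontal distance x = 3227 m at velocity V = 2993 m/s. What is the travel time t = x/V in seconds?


t = x / V
= 3227 / 2993
= 1.0782 s

1.0782


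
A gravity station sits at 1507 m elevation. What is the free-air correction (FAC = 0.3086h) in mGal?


FAC = 0.3086 * h
= 0.3086 * 1507
= 465.0602 mGal

465.0602
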